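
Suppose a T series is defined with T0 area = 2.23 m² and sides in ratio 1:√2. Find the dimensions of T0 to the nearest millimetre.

1256 × 1776 mm

Let the short side be w mm. Then w · w√2 = 2.23 m² = 2,230,000 mm².
w² = 2,230,000/√2, so w ≈ 1255.7 mm; long side = w√2 ≈ 1775.9 mm.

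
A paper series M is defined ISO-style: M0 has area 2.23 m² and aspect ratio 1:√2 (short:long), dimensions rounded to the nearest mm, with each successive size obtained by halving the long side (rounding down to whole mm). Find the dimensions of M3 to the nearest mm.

444 × 628 mm

Let M0's short side be w mm. w · w√2 = 2.23 m² = 2,230,000 mm², so w ≈ 1255.7 mm and w√2 ≈ 1775.9 mm → M0 = 1256 × 1776 mm.
M1: ⌊1776/2⌋ × 1256 = 888 × 1256 mm
M2: ⌊1256/2⌋ × 888 = 628 × 888 mm
M3: ⌊888/2⌋ × 628 = 444 × 628 mm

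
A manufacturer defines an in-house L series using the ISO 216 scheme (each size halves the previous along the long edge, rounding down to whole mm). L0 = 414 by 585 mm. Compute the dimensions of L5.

L1: ⌊585/2⌋ × 414 = 292 × 414 mm
L2: ⌊414/2⌋ × 292 = 207 × 292 mm
L3: ⌊292/2⌋ × 207 = 146 × 207 mm
L4: ⌊207/2⌋ × 146 = 103 × 146 mm
L5: ⌊146/2⌋ × 103 = 73 × 103 mm

73 × 103 mm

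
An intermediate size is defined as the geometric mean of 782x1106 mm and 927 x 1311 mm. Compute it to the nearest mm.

Short side: √(782 · 927) = √724914 ≈ 851.4 → 851 mm
Long side: √(1106 · 1311) = √1449966 ≈ 1204.1 → 1204 mm

851 × 1204 mm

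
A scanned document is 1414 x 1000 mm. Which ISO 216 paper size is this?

Aspect ratio 1414/1000 ≈ 1.414 — close to the ISO √2 ≈ 1.414.
In the B-series (B0 = 1000 × 1414 mm): B0 = 1000 × 1414 mm.

B0 (1000 × 1414 mm)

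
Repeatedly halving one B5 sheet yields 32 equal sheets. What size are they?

B10

32 = 2^5, so 5 halving steps.
B5 → B6 → … → B10 after 5 steps.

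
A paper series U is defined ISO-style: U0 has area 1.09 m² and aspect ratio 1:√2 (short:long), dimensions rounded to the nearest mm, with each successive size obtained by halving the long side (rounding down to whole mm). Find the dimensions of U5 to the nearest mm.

155 × 219 mm

Let U0's short side be w mm. w · w√2 = 1.09 m² = 1,090,000 mm², so w ≈ 877.9 mm and w√2 ≈ 1241.6 mm → U0 = 878 × 1242 mm.
U1: ⌊1242/2⌋ × 878 = 621 × 878 mm
U2: ⌊878/2⌋ × 621 = 439 × 621 mm
U3: ⌊621/2⌋ × 439 = 310 × 439 mm
U4: ⌊439/2⌋ × 310 = 219 × 310 mm
U5: ⌊310/2⌋ × 219 = 155 × 219 mm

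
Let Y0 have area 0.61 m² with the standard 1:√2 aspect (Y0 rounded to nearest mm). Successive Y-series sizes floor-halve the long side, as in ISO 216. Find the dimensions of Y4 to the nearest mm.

164 × 232 mm

Let Y0's short side be w mm. w · w√2 = 0.61 m² = 610,000 mm², so w ≈ 656.8 mm and w√2 ≈ 928.8 mm → Y0 = 657 × 929 mm.
Y1: ⌊929/2⌋ × 657 = 464 × 657 mm
Y2: ⌊657/2⌋ × 464 = 328 × 464 mm
Y3: ⌊464/2⌋ × 328 = 232 × 328 mm
Y4: ⌊328/2⌋ × 232 = 164 × 232 mm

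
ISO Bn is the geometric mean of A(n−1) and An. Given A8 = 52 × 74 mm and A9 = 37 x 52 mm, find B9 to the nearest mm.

44 × 62 mm

Short side: √(52 · 37) = √1924 ≈ 43.9 → 44 mm
Long side: √(74 · 52) = √3848 ≈ 62.0 → 62 mm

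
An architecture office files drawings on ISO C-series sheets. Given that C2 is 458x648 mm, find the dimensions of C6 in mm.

114 × 162 mm

C3: ⌊648/2⌋ × 458 = 324 × 458 mm
C4: ⌊458/2⌋ × 324 = 229 × 324 mm
C5: ⌊324/2⌋ × 229 = 162 × 229 mm
C6: ⌊229/2⌋ × 162 = 114 × 162 mm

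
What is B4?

B0 = 1000 × 1414 mm (B0 has a 1000 mm short side, aspect 1:√2).
B1: ⌊1414/2⌋ × 1000 = 707 × 1000 mm
B2: ⌊1000/2⌋ × 707 = 500 × 707 mm
B3: ⌊707/2⌋ × 500 = 353 × 500 mm
B4: ⌊500/2⌋ × 353 = 250 × 353 mm

250 × 353 mm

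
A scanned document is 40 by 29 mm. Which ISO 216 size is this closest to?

C10 (28 × 40 mm)

Aspect ratio 40/29 ≈ 1.379 (ISO target is √2 ≈ 1.414).
In the C-series (envelope sizes, between A and B): C10 = 28 × 40 mm.
Off by 1 mm total — nearest standard size.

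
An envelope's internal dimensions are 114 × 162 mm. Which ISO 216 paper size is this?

C6 (114 × 162 mm)

Aspect ratio 162/114 ≈ 1.421 — close to the ISO √2 ≈ 1.414.
In the C-series (envelope sizes, between A and B): C6 = 114 × 162 mm.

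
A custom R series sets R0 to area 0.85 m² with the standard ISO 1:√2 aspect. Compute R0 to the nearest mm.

Let the short side be w mm. Then w · w√2 = 0.85 m² = 850,000 mm².
w² = 850,000/√2, so w ≈ 775.3 mm; long side = w√2 ≈ 1096.4 mm.

775 × 1096 mm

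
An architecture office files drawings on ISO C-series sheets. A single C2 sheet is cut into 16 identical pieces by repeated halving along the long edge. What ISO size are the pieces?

16 = 2^4, so 4 halving steps.
C2 → C3 → … → C6 after 4 steps.

C6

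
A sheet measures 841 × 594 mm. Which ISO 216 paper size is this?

A1 (594 × 841 mm)

Aspect ratio 841/594 ≈ 1.416 — close to the ISO √2 ≈ 1.414.
In the A-series (A0 area = 1 m²): A1 = 594 × 841 mm.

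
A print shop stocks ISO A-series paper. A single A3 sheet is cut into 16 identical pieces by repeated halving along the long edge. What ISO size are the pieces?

16 = 2^4, so 4 halving steps.
A3 → A4 → … → A7 after 4 steps.

A7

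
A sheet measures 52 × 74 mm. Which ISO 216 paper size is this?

A8 (52 × 74 mm)

Aspect ratio 74/52 ≈ 1.423 — close to the ISO √2 ≈ 1.414.
In the A-series (A0 area = 1 m²): A8 = 52 × 74 mm.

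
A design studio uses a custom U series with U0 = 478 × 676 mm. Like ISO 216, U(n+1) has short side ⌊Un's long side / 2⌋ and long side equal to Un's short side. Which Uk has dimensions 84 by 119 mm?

U0: 478 × 676 mm
U1: 338 × 478 mm
U2: 239 × 338 mm
U3: 169 × 239 mm
U4: 119 × 169 mm
U5: 84 × 119 mm
U6: 59 × 84 mm
→ matches U5.

U5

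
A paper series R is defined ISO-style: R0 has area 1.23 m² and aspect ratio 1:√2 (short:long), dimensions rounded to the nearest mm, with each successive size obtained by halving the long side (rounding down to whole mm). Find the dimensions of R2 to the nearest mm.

466 × 659 mm

Let R0's short side be w mm. w · w√2 = 1.23 m² = 1,230,000 mm², so w ≈ 932.6 mm and w√2 ≈ 1318.9 mm → R0 = 933 × 1319 mm.
R1: ⌊1319/2⌋ × 933 = 659 × 933 mm
R2: ⌊933/2⌋ × 659 = 466 × 659 mm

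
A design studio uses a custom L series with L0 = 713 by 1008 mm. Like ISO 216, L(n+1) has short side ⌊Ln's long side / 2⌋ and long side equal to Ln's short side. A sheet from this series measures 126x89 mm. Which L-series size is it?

L6

L0: 713 × 1008 mm
L1: 504 × 713 mm
L2: 356 × 504 mm
L3: 252 × 356 mm
L4: 178 × 252 mm
L5: 126 × 178 mm
L6: 89 × 126 mm
L7: 63 × 89 mm
→ matches L6.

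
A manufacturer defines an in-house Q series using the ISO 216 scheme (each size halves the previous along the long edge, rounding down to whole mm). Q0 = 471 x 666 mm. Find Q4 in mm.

117 × 166 mm

Q1 = 333 × 471 mm (from Q0 by 1 halving).
Q2: ⌊471/2⌋ × 333 = 235 × 333 mm
Q3: ⌊333/2⌋ × 235 = 166 × 235 mm
Q4: ⌊235/2⌋ × 166 = 117 × 166 mm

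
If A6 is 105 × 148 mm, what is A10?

A7: ⌊148/2⌋ × 105 = 74 × 105 mm
A8: ⌊105/2⌋ × 74 = 52 × 74 mm
A9: ⌊74/2⌋ × 52 = 37 × 52 mm
A10: ⌊52/2⌋ × 37 = 26 × 37 mm

26 × 37 mm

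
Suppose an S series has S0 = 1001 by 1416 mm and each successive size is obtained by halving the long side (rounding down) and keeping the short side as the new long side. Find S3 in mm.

354 × 500 mm

S1: ⌊1416/2⌋ × 1001 = 708 × 1001 mm
S2: ⌊1001/2⌋ × 708 = 500 × 708 mm
S3: ⌊708/2⌋ × 500 = 354 × 500 mm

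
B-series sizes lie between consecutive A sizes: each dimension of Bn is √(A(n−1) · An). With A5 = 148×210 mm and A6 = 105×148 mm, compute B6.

125 × 176 mm

Short side: √(148 · 105) = √15540 ≈ 124.7 → 125 mm
Long side: √(210 · 148) = √31080 ≈ 176.3 → 176 mm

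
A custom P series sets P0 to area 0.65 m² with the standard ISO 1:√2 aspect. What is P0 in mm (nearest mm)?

678 × 959 mm

Let the short side be w mm. Then w · w√2 = 0.65 m² = 650,000 mm².
w² = 650,000/√2, so w ≈ 678.0 mm; long side = w√2 ≈ 958.8 mm.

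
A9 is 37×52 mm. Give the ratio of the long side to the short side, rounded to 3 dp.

1.405

52 / 37 = 1.405
ISO 216 targets √2 ≈ 1.414; the -0.009 deviation is from mm rounding.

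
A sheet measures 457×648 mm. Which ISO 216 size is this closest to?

C2 (458 × 648 mm)

Aspect ratio 648/457 ≈ 1.418 — close to the ISO √2 ≈ 1.414.
In the C-series (envelope sizes, between A and B): C2 = 458 × 648 mm.
Off by 1 mm total — nearest standard size.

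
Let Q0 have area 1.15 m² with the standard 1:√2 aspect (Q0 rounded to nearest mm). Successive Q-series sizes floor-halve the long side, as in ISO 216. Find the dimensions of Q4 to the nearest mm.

Let Q0's short side be w mm. w · w√2 = 1.15 m² = 1,150,000 mm², so w ≈ 901.8 mm and w√2 ≈ 1275.3 mm → Q0 = 902 × 1275 mm.
Q1: ⌊1275/2⌋ × 902 = 637 × 902 mm
Q2: ⌊902/2⌋ × 637 = 451 × 637 mm
Q3: ⌊637/2⌋ × 451 = 318 × 451 mm
Q4: ⌊451/2⌋ × 318 = 225 × 318 mm

225 × 318 mm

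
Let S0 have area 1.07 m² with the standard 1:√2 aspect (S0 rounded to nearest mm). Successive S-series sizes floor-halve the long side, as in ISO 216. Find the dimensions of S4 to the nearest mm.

217 × 307 mm

Let S0's short side be w mm. w · w√2 = 1.07 m² = 1,070,000 mm², so w ≈ 869.8 mm and w√2 ≈ 1230.1 mm → S0 = 870 × 1230 mm.
S1: ⌊1230/2⌋ × 870 = 615 × 870 mm
S2: ⌊870/2⌋ × 615 = 435 × 615 mm
S3: ⌊615/2⌋ × 435 = 307 × 435 mm
S4: ⌊435/2⌋ × 307 = 217 × 307 mm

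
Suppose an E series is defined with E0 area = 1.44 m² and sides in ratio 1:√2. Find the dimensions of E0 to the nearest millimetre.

Let the short side be w mm. Then w · w√2 = 1.44 m² = 1,440,000 mm².
w² = 1,440,000/√2, so w ≈ 1009.1 mm; long side = w√2 ≈ 1427.0 mm.

1009 × 1427 mm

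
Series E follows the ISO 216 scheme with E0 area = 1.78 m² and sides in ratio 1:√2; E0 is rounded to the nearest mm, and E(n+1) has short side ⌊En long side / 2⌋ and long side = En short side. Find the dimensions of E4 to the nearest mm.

Let E0's short side be w mm. w · w√2 = 1.78 m² = 1,780,000 mm², so w ≈ 1121.9 mm and w√2 ≈ 1586.6 mm → E0 = 1122 × 1587 mm.
E1: ⌊1587/2⌋ × 1122 = 793 × 1122 mm
E2: ⌊1122/2⌋ × 793 = 561 × 793 mm
E3: ⌊793/2⌋ × 561 = 396 × 561 mm
E4: ⌊561/2⌋ × 396 = 280 × 396 mm

280 × 396 mm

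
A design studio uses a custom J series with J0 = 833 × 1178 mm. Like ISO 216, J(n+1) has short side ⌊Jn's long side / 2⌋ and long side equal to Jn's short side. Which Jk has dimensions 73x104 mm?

J7

J0: 833 × 1178 mm
J1: 589 × 833 mm
J2: 416 × 589 mm
J3: 294 × 416 mm
J4: 208 × 294 mm
J5: 147 × 208 mm
J6: 104 × 147 mm
J7: 73 × 104 mm
J8: 52 × 73 mm
→ matches J7.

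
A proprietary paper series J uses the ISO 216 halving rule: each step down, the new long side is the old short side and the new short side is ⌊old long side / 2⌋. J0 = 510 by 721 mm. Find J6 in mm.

J1: ⌊721/2⌋ × 510 = 360 × 510 mm
J2: ⌊510/2⌋ × 360 = 255 × 360 mm
J3: ⌊360/2⌋ × 255 = 180 × 255 mm
J4: ⌊255/2⌋ × 180 = 127 × 180 mm
J5: ⌊180/2⌋ × 127 = 90 × 127 mm
J6: ⌊127/2⌋ × 90 = 63 × 90 mm

63 × 90 mm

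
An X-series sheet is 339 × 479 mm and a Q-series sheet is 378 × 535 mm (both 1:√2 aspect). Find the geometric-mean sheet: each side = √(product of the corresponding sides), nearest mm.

Short side: √(339 · 378) = √128142 ≈ 358.0 → 358 mm
Long side: √(479 · 535) = √256265 ≈ 506.2 → 506 mm

358 × 506 mm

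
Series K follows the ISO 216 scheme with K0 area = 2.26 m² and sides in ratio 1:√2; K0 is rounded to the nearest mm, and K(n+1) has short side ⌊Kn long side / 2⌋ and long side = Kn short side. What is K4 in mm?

Let K0's short side be w mm. w · w√2 = 2.26 m² = 2,260,000 mm², so w ≈ 1264.1 mm and w√2 ≈ 1787.8 mm → K0 = 1264 × 1788 mm.
K1: ⌊1788/2⌋ × 1264 = 894 × 1264 mm
K2: ⌊1264/2⌋ × 894 = 632 × 894 mm
K3: ⌊894/2⌋ × 632 = 447 × 632 mm
K4: ⌊632/2⌋ × 447 = 316 × 447 mm

316 × 447 mm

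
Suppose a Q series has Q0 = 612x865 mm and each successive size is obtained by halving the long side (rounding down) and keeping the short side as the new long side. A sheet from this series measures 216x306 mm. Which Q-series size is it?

Q3

Q0: 612 × 865 mm
Q1: 432 × 612 mm
Q2: 306 × 432 mm
Q3: 216 × 306 mm
Q4: 153 × 216 mm
→ matches Q3.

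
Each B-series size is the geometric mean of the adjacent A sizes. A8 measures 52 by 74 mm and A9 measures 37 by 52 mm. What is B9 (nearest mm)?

Short side: √(52 · 37) = √1924 ≈ 43.9 → 44 mm
Long side: √(74 · 52) = √3848 ≈ 62.0 → 62 mm

44 × 62 mm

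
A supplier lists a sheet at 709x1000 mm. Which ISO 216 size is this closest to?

Aspect ratio 1000/709 ≈ 1.410 — close to the ISO √2 ≈ 1.414.
In the B-series (B0 = 1000 × 1414 mm): B1 = 707 × 1000 mm.
Off by 2 mm total — nearest standard size.

B1 (707 × 1000 mm)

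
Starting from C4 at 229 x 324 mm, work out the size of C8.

C5: ⌊324/2⌋ × 229 = 162 × 229 mm
C6: ⌊229/2⌋ × 162 = 114 × 162 mm
C7: ⌊162/2⌋ × 114 = 81 × 114 mm
C8: ⌊114/2⌋ × 81 = 57 × 81 mm

57 × 81 mm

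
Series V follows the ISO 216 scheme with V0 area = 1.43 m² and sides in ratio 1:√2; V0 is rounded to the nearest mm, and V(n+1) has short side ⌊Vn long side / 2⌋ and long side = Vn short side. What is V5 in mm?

177 × 251 mm

Let V0's short side be w mm. w · w√2 = 1.43 m² = 1,430,000 mm², so w ≈ 1005.6 mm and w√2 ≈ 1422.1 mm → V0 = 1006 × 1422 mm.
V1: ⌊1422/2⌋ × 1006 = 711 × 1006 mm
V2: ⌊1006/2⌋ × 711 = 503 × 711 mm
V3: ⌊711/2⌋ × 503 = 355 × 503 mm
V4: ⌊503/2⌋ × 355 = 251 × 355 mm
V5: ⌊355/2⌋ × 251 = 177 × 251 mm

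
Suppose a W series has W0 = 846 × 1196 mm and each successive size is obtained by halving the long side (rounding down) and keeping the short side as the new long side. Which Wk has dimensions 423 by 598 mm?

W0: 846 × 1196 mm
W1: 598 × 846 mm
W2: 423 × 598 mm
W3: 299 × 423 mm
→ matches W2.

W2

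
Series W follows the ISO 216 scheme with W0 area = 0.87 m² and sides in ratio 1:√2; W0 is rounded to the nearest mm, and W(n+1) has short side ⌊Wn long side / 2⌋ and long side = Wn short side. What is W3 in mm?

Let W0's short side be w mm. w · w√2 = 0.87 m² = 870,000 mm², so w ≈ 784.3 mm and w√2 ≈ 1109.2 mm → W0 = 784 × 1109 mm.
W1: ⌊1109/2⌋ × 784 = 554 × 784 mm
W2: ⌊784/2⌋ × 554 = 392 × 554 mm
W3: ⌊554/2⌋ × 392 = 277 × 392 mm

277 × 392 mm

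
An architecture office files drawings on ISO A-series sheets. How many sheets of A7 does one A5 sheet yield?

Each ISO step halves the sheet: 1 × A5 → 2 × A6 → 4 × A7
From A5 to A7 is 2 halving steps: 2^2 = 4.

4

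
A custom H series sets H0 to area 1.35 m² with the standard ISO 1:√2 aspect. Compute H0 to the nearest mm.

977 × 1382 mm

Let the short side be w mm. Then w · w√2 = 1.35 m² = 1,350,000 mm².
w² = 1,350,000/√2, so w ≈ 977.0 mm; long side = w√2 ≈ 1381.7 mm.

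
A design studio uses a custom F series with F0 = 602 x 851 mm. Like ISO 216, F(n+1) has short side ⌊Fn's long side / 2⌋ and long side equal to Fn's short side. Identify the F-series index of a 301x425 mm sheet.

F2

F0: 602 × 851 mm
F1: 425 × 602 mm
F2: 301 × 425 mm
F3: 212 × 301 mm
→ matches F2.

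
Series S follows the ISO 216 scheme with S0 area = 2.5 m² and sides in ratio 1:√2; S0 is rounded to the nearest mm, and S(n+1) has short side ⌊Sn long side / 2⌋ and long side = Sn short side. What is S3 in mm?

Let S0's short side be w mm. w · w√2 = 2.5 m² = 2,500,000 mm², so w ≈ 1329.6 mm and w√2 ≈ 1880.3 mm → S0 = 1330 × 1880 mm.
S1: ⌊1880/2⌋ × 1330 = 940 × 1330 mm
S2: ⌊1330/2⌋ × 940 = 665 × 940 mm
S3: ⌊940/2⌋ × 665 = 470 × 665 mm

470 × 665 mm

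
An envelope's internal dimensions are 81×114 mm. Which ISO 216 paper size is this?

Aspect ratio 114/81 ≈ 1.407 — close to the ISO √2 ≈ 1.414.
In the C-series (envelope sizes, between A and B): C7 = 81 × 114 mm.

C7 (81 × 114 mm)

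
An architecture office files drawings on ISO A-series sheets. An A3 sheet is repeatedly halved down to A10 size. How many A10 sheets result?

128

A3 = 297 × 420 mm; A10 = 26 × 37 mm.
Each halving step doubles the count; 7 steps from A3 to A10.
2^7 = 128.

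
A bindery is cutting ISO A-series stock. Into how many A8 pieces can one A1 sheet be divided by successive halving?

Each ISO step halves the sheet: 1 × A1 → 2 × A2 → 4 × A3 → 8 × A4 → …
From A1 to A8 is 7 halving steps: 2^7 = 128.

128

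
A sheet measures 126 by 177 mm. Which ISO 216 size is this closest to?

B6 (125 × 176 mm)

Aspect ratio 177/126 ≈ 1.405 — close to the ISO √2 ≈ 1.414.
In the B-series (B0 = 1000 × 1414 mm): B6 = 125 × 176 mm.
Off by 2 mm total — nearest standard size.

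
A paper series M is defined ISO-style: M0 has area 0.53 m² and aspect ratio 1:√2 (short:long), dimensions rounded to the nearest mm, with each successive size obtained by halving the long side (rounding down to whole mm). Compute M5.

Let M0's short side be w mm. w · w√2 = 0.53 m² = 530,000 mm², so w ≈ 612.2 mm and w√2 ≈ 865.8 mm → M0 = 612 × 866 mm.
M1: ⌊866/2⌋ × 612 = 433 × 612 mm
M2: ⌊612/2⌋ × 433 = 306 × 433 mm
M3: ⌊433/2⌋ × 306 = 216 × 306 mm
M4: ⌊306/2⌋ × 216 = 153 × 216 mm
M5: ⌊216/2⌋ × 153 = 108 × 153 mm

108 × 153 mm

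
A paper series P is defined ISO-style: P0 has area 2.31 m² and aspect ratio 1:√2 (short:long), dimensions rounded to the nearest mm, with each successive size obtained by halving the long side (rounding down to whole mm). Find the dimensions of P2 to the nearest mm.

639 × 903 mm

Let P0's short side be w mm. w · w√2 = 2.31 m² = 2,310,000 mm², so w ≈ 1278.1 mm and w√2 ≈ 1807.4 mm → P0 = 1278 × 1807 mm.
P1: ⌊1807/2⌋ × 1278 = 903 × 1278 mm
P2: ⌊1278/2⌋ × 903 = 639 × 903 mm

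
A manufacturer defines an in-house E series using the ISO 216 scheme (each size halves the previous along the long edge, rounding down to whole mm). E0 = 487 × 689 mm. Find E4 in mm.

E1: ⌊689/2⌋ × 487 = 344 × 487 mm
E2: ⌊487/2⌋ × 344 = 243 × 344 mm
E3: ⌊344/2⌋ × 243 = 172 × 243 mm
E4: ⌊243/2⌋ × 172 = 121 × 172 mm

121 × 172 mm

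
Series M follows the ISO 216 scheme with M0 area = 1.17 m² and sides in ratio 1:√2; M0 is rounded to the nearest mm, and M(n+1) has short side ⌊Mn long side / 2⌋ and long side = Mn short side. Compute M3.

Let M0's short side be w mm. w · w√2 = 1.17 m² = 1,170,000 mm², so w ≈ 909.6 mm and w√2 ≈ 1286.3 mm → M0 = 910 × 1286 mm.
M1: ⌊1286/2⌋ × 910 = 643 × 910 mm
M2: ⌊910/2⌋ × 643 = 455 × 643 mm
M3: ⌊643/2⌋ × 455 = 321 × 455 mm

321 × 455 mm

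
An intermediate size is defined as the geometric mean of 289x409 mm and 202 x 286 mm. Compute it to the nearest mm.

242 × 342 mm

Short side: √(289 · 202) = √58378 ≈ 241.6 → 242 mm
Long side: √(409 · 286) = √116974 ≈ 342.0 → 342 mm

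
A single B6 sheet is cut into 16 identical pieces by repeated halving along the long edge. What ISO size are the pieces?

16 = 2^4, so 4 halving steps.
B6 → B7 → … → B10 after 4 steps.

B10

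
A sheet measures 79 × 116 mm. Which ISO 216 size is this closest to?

Aspect ratio 116/79 ≈ 1.468 (ISO target is √2 ≈ 1.414).
In the C-series (envelope sizes, between A and B): C7 = 81 × 114 mm.
Off by 4 mm total — nearest standard size.

C7 (81 × 114 mm)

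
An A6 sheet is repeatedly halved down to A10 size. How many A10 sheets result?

16

Each ISO step halves the sheet: 1 × A6 → 2 × A7 → 4 × A8 → 8 × A9 → …
From A6 to A10 is 4 halving steps: 2^4 = 16.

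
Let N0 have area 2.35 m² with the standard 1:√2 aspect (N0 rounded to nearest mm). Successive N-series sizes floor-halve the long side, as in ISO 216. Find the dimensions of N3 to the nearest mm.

Let N0's short side be w mm. w · w√2 = 2.35 m² = 2,350,000 mm², so w ≈ 1289.1 mm and w√2 ≈ 1823.0 mm → N0 = 1289 × 1823 mm.
N1: ⌊1823/2⌋ × 1289 = 911 × 1289 mm
N2: ⌊1289/2⌋ × 911 = 644 × 911 mm
N3: ⌊911/2⌋ × 644 = 455 × 644 mm

455 × 644 mm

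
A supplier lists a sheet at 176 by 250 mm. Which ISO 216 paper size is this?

Aspect ratio 250/176 ≈ 1.420 — close to the ISO √2 ≈ 1.414.
In the B-series (B0 = 1000 × 1414 mm): B5 = 176 × 250 mm.

B5 (176 × 250 mm)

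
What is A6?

105 × 148 mm

A0 = 841 × 1189 mm (A0 has area 1 m², aspect 1:√2).
A1: ⌊1189/2⌋ × 841 = 594 × 841 mm
A2: ⌊841/2⌋ × 594 = 420 × 594 mm
A3: ⌊594/2⌋ × 420 = 297 × 420 mm
A4: ⌊420/2⌋ × 297 = 210 × 297 mm
A5: ⌊297/2⌋ × 210 = 148 × 210 mm
A6: ⌊210/2⌋ × 148 = 105 × 148 mm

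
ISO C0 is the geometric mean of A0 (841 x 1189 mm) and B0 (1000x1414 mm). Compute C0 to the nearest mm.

Short: √(841 · 1000) = √841000 ≈ 917.1 mm.
Long: √(1189 · 1414) = √1681246 ≈ 1296.6 mm.

917 × 1297 mm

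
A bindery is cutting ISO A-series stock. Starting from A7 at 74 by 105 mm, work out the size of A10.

26 × 37 mm

A8: ⌊105/2⌋ × 74 = 52 × 74 mm
A9: ⌊74/2⌋ × 52 = 37 × 52 mm
A10: ⌊52/2⌋ × 37 = 26 × 37 mm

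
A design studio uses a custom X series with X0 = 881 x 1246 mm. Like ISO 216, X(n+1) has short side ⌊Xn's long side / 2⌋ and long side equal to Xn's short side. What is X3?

311 × 440 mm

X1: ⌊1246/2⌋ × 881 = 623 × 881 mm
X2: ⌊881/2⌋ × 623 = 440 × 623 mm
X3: ⌊623/2⌋ × 440 = 311 × 440 mm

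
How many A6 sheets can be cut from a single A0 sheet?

64

Each ISO step halves the sheet: 1 × A0 → 2 × A1 → 4 × A2 → 8 × A3 → …
From A0 to A6 is 6 halving steps: 2^6 = 64.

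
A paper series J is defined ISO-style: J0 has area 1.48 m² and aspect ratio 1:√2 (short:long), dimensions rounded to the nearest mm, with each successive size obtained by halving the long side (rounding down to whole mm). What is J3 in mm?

Let J0's short side be w mm. w · w√2 = 1.48 m² = 1,480,000 mm², so w ≈ 1023.0 mm and w√2 ≈ 1446.7 mm → J0 = 1023 × 1447 mm.
J1: ⌊1447/2⌋ × 1023 = 723 × 1023 mm
J2: ⌊1023/2⌋ × 723 = 511 × 723 mm
J3: ⌊723/2⌋ × 511 = 361 × 511 mm

361 × 511 mm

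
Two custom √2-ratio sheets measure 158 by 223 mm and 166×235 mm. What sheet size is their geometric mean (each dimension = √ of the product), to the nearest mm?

Short side: √(158 · 166) = √26228 ≈ 162.0 → 162 mm
Long side: √(223 · 235) = √52405 ≈ 228.9 → 229 mm

162 × 229 mm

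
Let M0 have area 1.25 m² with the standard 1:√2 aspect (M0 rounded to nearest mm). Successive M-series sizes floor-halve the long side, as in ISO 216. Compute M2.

470 × 665 mm

Let M0's short side be w mm. w · w√2 = 1.25 m² = 1,250,000 mm², so w ≈ 940.2 mm and w√2 ≈ 1329.6 mm → M0 = 940 × 1330 mm.
M1: ⌊1330/2⌋ × 940 = 665 × 940 mm
M2: ⌊940/2⌋ × 665 = 470 × 665 mm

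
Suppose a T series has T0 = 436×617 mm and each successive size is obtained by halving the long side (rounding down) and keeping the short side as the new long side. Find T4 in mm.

T1: ⌊617/2⌋ × 436 = 308 × 436 mm
T2: ⌊436/2⌋ × 308 = 218 × 308 mm
T3: ⌊308/2⌋ × 218 = 154 × 218 mm
T4: ⌊218/2⌋ × 154 = 109 × 154 mm

109 × 154 mm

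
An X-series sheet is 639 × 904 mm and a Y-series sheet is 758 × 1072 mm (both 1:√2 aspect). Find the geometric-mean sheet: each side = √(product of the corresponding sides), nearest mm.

Short side: √(639 · 758) = √484362 ≈ 696.0 → 696 mm
Long side: √(904 · 1072) = √969088 ≈ 984.4 → 984 mm

696 × 984 mm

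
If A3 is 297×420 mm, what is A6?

105 × 148 mm

A4: ⌊420/2⌋ × 297 = 210 × 297 mm
A5: ⌊297/2⌋ × 210 = 148 × 210 mm
A6: ⌊210/2⌋ × 148 = 105 × 148 mm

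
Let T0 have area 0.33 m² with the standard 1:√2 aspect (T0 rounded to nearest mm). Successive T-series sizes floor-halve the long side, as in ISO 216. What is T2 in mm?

241 × 341 mm

Let T0's short side be w mm. w · w√2 = 0.33 m² = 330,000 mm², so w ≈ 483.1 mm and w√2 ≈ 683.1 mm → T0 = 483 × 683 mm.
T1: ⌊683/2⌋ × 483 = 341 × 483 mm
T2: ⌊483/2⌋ × 341 = 241 × 341 mm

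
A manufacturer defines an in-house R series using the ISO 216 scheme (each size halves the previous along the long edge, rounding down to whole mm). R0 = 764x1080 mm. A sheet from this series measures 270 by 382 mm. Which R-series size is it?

R0: 764 × 1080 mm
R1: 540 × 764 mm
R2: 382 × 540 mm
R3: 270 × 382 mm
R4: 191 × 270 mm
→ matches R3.

R3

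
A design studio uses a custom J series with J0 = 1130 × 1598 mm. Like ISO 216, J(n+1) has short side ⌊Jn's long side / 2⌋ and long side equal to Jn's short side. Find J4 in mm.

J1: ⌊1598/2⌋ × 1130 = 799 × 1130 mm
J2: ⌊1130/2⌋ × 799 = 565 × 799 mm
J3: ⌊799/2⌋ × 565 = 399 × 565 mm
J4: ⌊565/2⌋ × 399 = 282 × 399 mm

282 × 399 mm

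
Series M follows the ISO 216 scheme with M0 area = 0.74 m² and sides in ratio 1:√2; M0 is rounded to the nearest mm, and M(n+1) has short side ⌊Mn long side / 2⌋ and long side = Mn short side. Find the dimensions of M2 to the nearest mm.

361 × 511 mm

Let M0's short side be w mm. w · w√2 = 0.74 m² = 740,000 mm², so w ≈ 723.4 mm and w√2 ≈ 1023.0 mm → M0 = 723 × 1023 mm.
M1: ⌊1023/2⌋ × 723 = 511 × 723 mm
M2: ⌊723/2⌋ × 511 = 361 × 511 mm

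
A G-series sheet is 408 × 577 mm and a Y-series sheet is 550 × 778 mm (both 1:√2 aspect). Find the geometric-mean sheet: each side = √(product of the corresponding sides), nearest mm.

Short side: √(408 · 550) = √224400 ≈ 473.7 → 474 mm
Long side: √(577 · 778) = √448906 ≈ 670.0 → 670 mm

474 × 670 mm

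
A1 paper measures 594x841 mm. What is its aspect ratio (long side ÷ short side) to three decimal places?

1.416

841 / 594 = 1.416
ISO 216 targets √2 ≈ 1.414; the +0.002 deviation is from mm rounding.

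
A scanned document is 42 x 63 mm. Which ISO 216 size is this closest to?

Aspect ratio 63/42 ≈ 1.500 (ISO target is √2 ≈ 1.414).
In the B-series (B0 = 1000 × 1414 mm): B9 = 44 × 62 mm.
Off by 3 mm total — nearest standard size.

B9 (44 × 62 mm)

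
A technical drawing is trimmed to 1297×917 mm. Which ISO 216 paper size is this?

Aspect ratio 1297/917 ≈ 1.414 — close to the ISO √2 ≈ 1.414.
In the C-series (envelope sizes, between A and B): C0 = 917 × 1297 mm.

C0 (917 × 1297 mm)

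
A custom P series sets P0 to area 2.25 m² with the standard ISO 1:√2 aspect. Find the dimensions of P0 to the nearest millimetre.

1261 × 1784 mm

Let the short side be w mm. Then w · w√2 = 2.25 m² = 2,250,000 mm².
w² = 2,250,000/√2, so w ≈ 1261.3 mm; long side = w√2 ≈ 1783.8 mm.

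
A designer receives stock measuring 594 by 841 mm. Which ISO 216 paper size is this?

A1 (594 × 841 mm)

Aspect ratio 841/594 ≈ 1.416 — close to the ISO √2 ≈ 1.414.
In the A-series (A0 area = 1 m²): A1 = 594 × 841 mm.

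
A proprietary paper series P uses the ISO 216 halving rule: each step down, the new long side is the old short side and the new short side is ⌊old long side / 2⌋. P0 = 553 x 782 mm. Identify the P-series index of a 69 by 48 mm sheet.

P7

P0: 553 × 782 mm
P1: 391 × 553 mm
P2: 276 × 391 mm
P3: 195 × 276 mm
P4: 138 × 195 mm
P5: 97 × 138 mm
P6: 69 × 97 mm
P7: 48 × 69 mm
P8: 34 × 48 mm
→ matches P7.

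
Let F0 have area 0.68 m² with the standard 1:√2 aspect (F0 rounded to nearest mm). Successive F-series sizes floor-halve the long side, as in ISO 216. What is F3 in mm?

245 × 346 mm

Let F0's short side be w mm. w · w√2 = 0.68 m² = 680,000 mm², so w ≈ 693.4 mm and w√2 ≈ 980.6 mm → F0 = 693 × 981 mm.
F1: ⌊981/2⌋ × 693 = 490 × 693 mm
F2: ⌊693/2⌋ × 490 = 346 × 490 mm
F3: ⌊490/2⌋ × 346 = 245 × 346 mm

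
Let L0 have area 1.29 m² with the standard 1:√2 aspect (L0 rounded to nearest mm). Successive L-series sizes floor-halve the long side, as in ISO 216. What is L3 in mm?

337 × 477 mm

Let L0's short side be w mm. w · w√2 = 1.29 m² = 1,290,000 mm², so w ≈ 955.1 mm and w√2 ≈ 1350.7 mm → L0 = 955 × 1351 mm.
L1: ⌊1351/2⌋ × 955 = 675 × 955 mm
L2: ⌊955/2⌋ × 675 = 477 × 675 mm
L3: ⌊675/2⌋ × 477 = 337 × 477 mm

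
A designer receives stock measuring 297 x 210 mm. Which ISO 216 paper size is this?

Aspect ratio 297/210 ≈ 1.414 — close to the ISO √2 ≈ 1.414.
In the A-series (A0 area = 1 m²): A4 = 210 × 297 mm.

A4 (210 × 297 mm)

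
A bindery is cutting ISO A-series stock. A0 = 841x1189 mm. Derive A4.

210 × 297 mm

A1: ⌊1189/2⌋ × 841 = 594 × 841 mm
A2: ⌊841/2⌋ × 594 = 420 × 594 mm
A3: ⌊594/2⌋ × 420 = 297 × 420 mm
A4: ⌊420/2⌋ × 297 = 210 × 297 mm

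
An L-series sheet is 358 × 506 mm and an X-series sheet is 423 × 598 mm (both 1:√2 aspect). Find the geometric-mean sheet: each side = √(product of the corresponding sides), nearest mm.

Short side: √(358 · 423) = √151434 ≈ 389.1 → 389 mm
Long side: √(506 · 598) = √302588 ≈ 550.1 → 550 mm

389 × 550 mm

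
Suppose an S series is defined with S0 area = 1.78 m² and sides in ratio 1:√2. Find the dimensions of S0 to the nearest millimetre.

1122 × 1587 mm

Let the short side be w mm. Then w · w√2 = 1.78 m² = 1,780,000 mm².
w² = 1,780,000/√2, so w ≈ 1121.9 mm; long side = w√2 ≈ 1586.6 mm.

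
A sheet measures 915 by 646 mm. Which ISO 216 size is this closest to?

C1 (648 × 917 mm)

Aspect ratio 915/646 ≈ 1.416 — close to the ISO √2 ≈ 1.414.
In the C-series (envelope sizes, between A and B): C1 = 648 × 917 mm.
Off by 4 mm total — nearest standard size.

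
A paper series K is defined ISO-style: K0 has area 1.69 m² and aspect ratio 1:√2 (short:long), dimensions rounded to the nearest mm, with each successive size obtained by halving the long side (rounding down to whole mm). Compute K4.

Let K0's short side be w mm. w · w√2 = 1.69 m² = 1,690,000 mm², so w ≈ 1093.2 mm and w√2 ≈ 1546.0 mm → K0 = 1093 × 1546 mm.
K1: ⌊1546/2⌋ × 1093 = 773 × 1093 mm
K2: ⌊1093/2⌋ × 773 = 546 × 773 mm
K3: ⌊773/2⌋ × 546 = 386 × 546 mm
K4: ⌊546/2⌋ × 386 = 273 × 386 mm

273 × 386 mm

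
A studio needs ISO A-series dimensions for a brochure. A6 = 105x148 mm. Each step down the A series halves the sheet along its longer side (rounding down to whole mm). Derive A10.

A7: ⌊148/2⌋ × 105 = 74 × 105 mm
A8: ⌊105/2⌋ × 74 = 52 × 74 mm
A9: ⌊74/2⌋ × 52 = 37 × 52 mm
A10: ⌊52/2⌋ × 37 = 26 × 37 mm

26 × 37 mm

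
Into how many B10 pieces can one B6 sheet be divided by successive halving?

16

Each ISO step halves the sheet: 1 × B6 → 2 × B7 → 4 × B8 → 8 × B9 → …
From B6 to B10 is 4 halving steps: 2^4 = 16.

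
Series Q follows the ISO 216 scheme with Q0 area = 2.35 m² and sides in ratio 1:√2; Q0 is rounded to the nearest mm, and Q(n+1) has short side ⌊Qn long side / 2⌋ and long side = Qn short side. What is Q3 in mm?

455 × 644 mm

Let Q0's short side be w mm. w · w√2 = 2.35 m² = 2,350,000 mm², so w ≈ 1289.1 mm and w√2 ≈ 1823.0 mm → Q0 = 1289 × 1823 mm.
Q1: ⌊1823/2⌋ × 1289 = 911 × 1289 mm
Q2: ⌊1289/2⌋ × 911 = 644 × 911 mm
Q3: ⌊911/2⌋ × 644 = 455 × 644 mm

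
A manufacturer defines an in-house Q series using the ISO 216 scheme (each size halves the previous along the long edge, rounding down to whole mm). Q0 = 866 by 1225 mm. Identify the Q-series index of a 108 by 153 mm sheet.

Q6

Q0: 866 × 1225 mm
Q1: 612 × 866 mm
Q2: 433 × 612 mm
Q3: 306 × 433 mm
Q4: 216 × 306 mm
Q5: 153 × 216 mm
Q6: 108 × 153 mm
Q7: 76 × 108 mm
→ matches Q6.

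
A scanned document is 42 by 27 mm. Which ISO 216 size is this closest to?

Aspect ratio 42/27 ≈ 1.556 (ISO target is √2 ≈ 1.414).
In the C-series (envelope sizes, between A and B): C10 = 28 × 40 mm.
Off by 3 mm total — nearest standard size.

C10 (28 × 40 mm)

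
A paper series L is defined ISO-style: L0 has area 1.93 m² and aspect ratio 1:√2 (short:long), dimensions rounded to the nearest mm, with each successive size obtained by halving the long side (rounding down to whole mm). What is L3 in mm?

Let L0's short side be w mm. w · w√2 = 1.93 m² = 1,930,000 mm², so w ≈ 1168.2 mm and w√2 ≈ 1652.1 mm → L0 = 1168 × 1652 mm.
L1: ⌊1652/2⌋ × 1168 = 826 × 1168 mm
L2: ⌊1168/2⌋ × 826 = 584 × 826 mm
L3: ⌊826/2⌋ × 584 = 413 × 584 mm

413 × 584 mm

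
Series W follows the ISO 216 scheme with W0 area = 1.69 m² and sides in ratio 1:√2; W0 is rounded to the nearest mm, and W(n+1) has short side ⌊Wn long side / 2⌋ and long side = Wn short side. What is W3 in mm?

Let W0's short side be w mm. w · w√2 = 1.69 m² = 1,690,000 mm², so w ≈ 1093.2 mm and w√2 ≈ 1546.0 mm → W0 = 1093 × 1546 mm.
W1: ⌊1546/2⌋ × 1093 = 773 × 1093 mm
W2: ⌊1093/2⌋ × 773 = 546 × 773 mm
W3: ⌊773/2⌋ × 546 = 386 × 546 mm

386 × 546 mm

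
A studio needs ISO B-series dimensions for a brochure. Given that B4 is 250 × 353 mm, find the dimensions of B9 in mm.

B5: ⌊353/2⌋ × 250 = 176 × 250 mm
B6: ⌊250/2⌋ × 176 = 125 × 176 mm
B7: ⌊176/2⌋ × 125 = 88 × 125 mm
B8: ⌊125/2⌋ × 88 = 62 × 88 mm
B9: ⌊88/2⌋ × 62 = 44 × 62 mm

44 × 62 mm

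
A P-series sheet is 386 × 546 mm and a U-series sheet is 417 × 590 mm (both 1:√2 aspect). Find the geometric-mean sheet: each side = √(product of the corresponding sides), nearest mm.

Short side: √(386 · 417) = √160962 ≈ 401.2 → 401 mm
Long side: √(546 · 590) = √322140 ≈ 567.6 → 568 mm

401 × 568 mm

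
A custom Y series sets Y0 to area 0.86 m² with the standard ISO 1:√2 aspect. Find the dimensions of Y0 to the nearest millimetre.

Let the short side be w mm. Then w · w√2 = 0.86 m² = 860,000 mm².
w² = 860,000/√2, so w ≈ 779.8 mm; long side = w√2 ≈ 1102.8 mm.

780 × 1103 mm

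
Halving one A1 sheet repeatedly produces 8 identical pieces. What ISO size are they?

8 = 2^3, so 3 halving steps.
A1 → A2 → … → A4 after 3 steps.

A4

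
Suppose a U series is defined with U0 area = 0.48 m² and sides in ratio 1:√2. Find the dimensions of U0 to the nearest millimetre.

583 × 824 mm

Let the short side be w mm. Then w · w√2 = 0.48 m² = 480,000 mm².
w² = 480,000/√2, so w ≈ 582.6 mm; long side = w√2 ≈ 823.9 mm.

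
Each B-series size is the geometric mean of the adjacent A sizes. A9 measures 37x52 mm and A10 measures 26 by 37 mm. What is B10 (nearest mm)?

Short side: √(37 · 26) = √962 ≈ 31.0 → 31 mm
Long side: √(52 · 37) = √1924 ≈ 43.9 → 44 mm

31 × 44 mm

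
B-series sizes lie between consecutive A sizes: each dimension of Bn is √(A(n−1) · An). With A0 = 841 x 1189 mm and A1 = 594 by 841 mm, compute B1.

707 × 1000 mm

Short side: √(841 · 594) = √499554 ≈ 706.8 → 707 mm
Long side: √(1189 · 841) = √999949 ≈ 1000.0 → 1000 mm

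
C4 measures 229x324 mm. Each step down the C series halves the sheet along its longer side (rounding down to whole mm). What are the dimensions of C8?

57 × 81 mm

C5: ⌊324/2⌋ × 229 = 162 × 229 mm
C6: ⌊229/2⌋ × 162 = 114 × 162 mm
C7: ⌊162/2⌋ × 114 = 81 × 114 mm
C8: ⌊114/2⌋ × 81 = 57 × 81 mm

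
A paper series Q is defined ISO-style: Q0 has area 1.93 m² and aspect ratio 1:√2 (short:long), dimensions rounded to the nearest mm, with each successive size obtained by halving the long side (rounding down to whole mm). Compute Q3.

413 × 584 mm

Let Q0's short side be w mm. w · w√2 = 1.93 m² = 1,930,000 mm², so w ≈ 1168.2 mm and w√2 ≈ 1652.1 mm → Q0 = 1168 × 1652 mm.
Q1: ⌊1652/2⌋ × 1168 = 826 × 1168 mm
Q2: ⌊1168/2⌋ × 826 = 584 × 826 mm
Q3: ⌊826/2⌋ × 584 = 413 × 584 mm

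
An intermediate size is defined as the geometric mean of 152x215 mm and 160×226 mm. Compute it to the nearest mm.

Short side: √(152 · 160) = √24320 ≈ 155.9 → 156 mm
Long side: √(215 · 226) = √48590 ≈ 220.4 → 220 mm

156 × 220 mm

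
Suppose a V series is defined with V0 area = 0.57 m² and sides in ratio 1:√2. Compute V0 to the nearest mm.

Let the short side be w mm. Then w · w√2 = 0.57 m² = 570,000 mm².
w² = 570,000/√2, so w ≈ 634.9 mm; long side = w√2 ≈ 897.8 mm.

635 × 898 mm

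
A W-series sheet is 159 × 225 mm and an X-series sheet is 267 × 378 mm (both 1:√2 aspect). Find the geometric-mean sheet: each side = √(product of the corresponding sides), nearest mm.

206 × 292 mm

Short side: √(159 · 267) = √42453 ≈ 206.0 → 206 mm
Long side: √(225 · 378) = √85050 ≈ 291.6 → 292 mm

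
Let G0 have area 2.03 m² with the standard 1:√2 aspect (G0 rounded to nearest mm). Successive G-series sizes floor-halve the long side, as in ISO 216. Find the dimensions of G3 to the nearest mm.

423 × 599 mm

Let G0's short side be w mm. w · w√2 = 2.03 m² = 2,030,000 mm², so w ≈ 1198.1 mm and w√2 ≈ 1694.4 mm → G0 = 1198 × 1694 mm.
G1: ⌊1694/2⌋ × 1198 = 847 × 1198 mm
G2: ⌊1198/2⌋ × 847 = 599 × 847 mm
G3: ⌊847/2⌋ × 599 = 423 × 599 mm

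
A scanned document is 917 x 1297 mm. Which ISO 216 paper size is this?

Aspect ratio 1297/917 ≈ 1.414 — close to the ISO √2 ≈ 1.414.
In the C-series (envelope sizes, between A and B): C0 = 917 × 1297 mm.

C0 (917 × 1297 mm)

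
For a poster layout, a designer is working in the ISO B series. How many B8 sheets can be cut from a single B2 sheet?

64

Each ISO step halves the sheet: 1 × B2 → 2 × B3 → 4 × B4 → 8 × B5 → …
From B2 to B8 is 6 halving steps: 2^6 = 64.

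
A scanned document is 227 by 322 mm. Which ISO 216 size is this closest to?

Aspect ratio 322/227 ≈ 1.419 — close to the ISO √2 ≈ 1.414.
In the C-series (envelope sizes, between A and B): C4 = 229 × 324 mm.
Off by 4 mm total — nearest standard size.

C4 (229 × 324 mm)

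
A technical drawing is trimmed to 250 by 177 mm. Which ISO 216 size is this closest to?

Aspect ratio 250/177 ≈ 1.412 — close to the ISO √2 ≈ 1.414.
In the B-series (B0 = 1000 × 1414 mm): B5 = 176 × 250 mm.
Off by 1 mm total — nearest standard size.

B5 (176 × 250 mm)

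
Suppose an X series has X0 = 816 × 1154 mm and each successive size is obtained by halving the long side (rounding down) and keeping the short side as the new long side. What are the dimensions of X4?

X1: ⌊1154/2⌋ × 816 = 577 × 816 mm
X2: ⌊816/2⌋ × 577 = 408 × 577 mm
X3: ⌊577/2⌋ × 408 = 288 × 408 mm
X4: ⌊408/2⌋ × 288 = 204 × 288 mm

204 × 288 mm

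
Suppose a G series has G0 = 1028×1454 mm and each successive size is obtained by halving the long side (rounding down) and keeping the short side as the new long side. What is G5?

G1 = 727 × 1028 mm (from G0 by 1 halving).
G2: ⌊1028/2⌋ × 727 = 514 × 727 mm
G3: ⌊727/2⌋ × 514 = 363 × 514 mm
G4: ⌊514/2⌋ × 363 = 257 × 363 mm
G5: ⌊363/2⌋ × 257 = 181 × 257 mm

181 × 257 mm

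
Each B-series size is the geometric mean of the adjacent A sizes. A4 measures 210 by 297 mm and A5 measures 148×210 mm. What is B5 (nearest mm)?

176 × 250 mm

Short side: √(210 · 148) = √31080 ≈ 176.3 → 176 mm
Long side: √(297 · 210) = √62370 ≈ 249.7 → 250 mm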